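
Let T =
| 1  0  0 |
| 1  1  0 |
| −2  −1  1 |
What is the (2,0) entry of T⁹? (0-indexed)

−54

T = I + N where N = [[0, 0, 0], [1, 0, 0], [−2, −1, 0]] is strictly lower-triangular, so N³ = 0.
(I + N)⁹ = I + 9·N + 36·N² = [[1, 0, 0], [9, 1, 0], [−54, −9, 1]].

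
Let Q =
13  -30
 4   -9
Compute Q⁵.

[[1453, -3630], [484, -1209]]

tr Q = 4 and det Q = 3, so the characteristic polynomial is λ² − (4)λ + (3) with roots 3 and 1.
Eigenvectors give P = [[3, -5], [1, -2]] with P⁻¹ = [[2, -5], [1, -3]], and Q = P·diag(3, 1)·P⁻¹.
Then Q⁵ = P·diag(243, 1)·P⁻¹ = [[729, -5], [243, -2]] · [[2, -5], [1, -3]] = [[1453, -3630], [484, -1209]].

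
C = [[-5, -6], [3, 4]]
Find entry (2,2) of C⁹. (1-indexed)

514

tr C = -1 and det C = -2, so the characteristic polynomial is λ² − (-1)λ + (-2) with roots 1 and -2.
Eigenvectors give P = [[-1, 2], [1, -1]] with P⁻¹ = [[1, 2], [1, 1]], and C = P·diag(1, -2)·P⁻¹.
Then C⁹ = P·diag(1, -512)·P⁻¹ = [[-1, -1024], [1, 512]] · [[1, 2], [1, 1]] = [[-1025, -1026], [513, 514]].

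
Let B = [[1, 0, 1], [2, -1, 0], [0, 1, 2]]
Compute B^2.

[[1, 1, 3], [0, 1, 2], [2, 1, 4]]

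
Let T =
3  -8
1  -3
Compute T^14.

T² = I (check: tr T = 0 and det T = -1), so T^14 = I since 14 is even.

[[1, 0], [0, 1]]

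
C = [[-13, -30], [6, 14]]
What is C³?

tr C = 1 and det C = -2, so the characteristic polynomial is λ² − (1)λ + (-2) with roots -1 and 2.
Eigenvectors give P = [[5, -2], [-2, 1]] with P⁻¹ = [[1, 2], [2, 5]], and C = P·diag(-1, 2)·P⁻¹.
Then C³ = P·diag(-1, 8)·P⁻¹ = [[-5, -16], [2, 8]] · [[1, 2], [2, 5]] = [[-37, -90], [18, 44]].

[[-37, -90], [18, 44]]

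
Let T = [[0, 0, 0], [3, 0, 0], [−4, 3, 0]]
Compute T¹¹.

T is strictly triangular, hence nilpotent: T³ = 0, so T¹¹ = 0.

[[0, 0, 0], [0, 0, 0], [0, 0, 0]]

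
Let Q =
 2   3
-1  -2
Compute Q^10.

Q² = I (check: tr Q = 0 and det Q = -1), so Q^10 = I since 10 is even.

[[1, 0], [0, 1]]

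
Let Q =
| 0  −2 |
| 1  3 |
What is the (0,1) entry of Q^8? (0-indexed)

tr Q = 3 and det Q = 2, so the characteristic polynomial is λ² − (3)λ + (2) with roots 2 and 1.
Eigenvectors give P = [[1, 2], [−1, −1]] with P⁻¹ = [[−1, −2], [1, 1]], and Q = P·diag(2, 1)·P⁻¹.
Then Q^8 = P·diag(256, 1)·P⁻¹ = [[256, 2], [−256, −1]] · [[−1, −2], [1, 1]] = [[−254, −510], [255, 511]].

−510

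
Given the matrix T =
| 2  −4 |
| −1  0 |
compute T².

[[8, −8], [−2, 4]]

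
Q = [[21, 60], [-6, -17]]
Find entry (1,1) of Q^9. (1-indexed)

196821

tr Q = 4 and det Q = 3, so the characteristic polynomial is λ² − (4)λ + (3) with roots 1 and 3.
Eigenvectors give P = [[3, 10], [-1, -3]] with P⁻¹ = [[-3, -10], [1, 3]], and Q = P·diag(1, 3)·P⁻¹.
Then Q^9 = P·diag(1, 19683)·P⁻¹ = [[3, 196830], [-1, -59049]] · [[-3, -10], [1, 3]] = [[196821, 590460], [-59046, -177137]].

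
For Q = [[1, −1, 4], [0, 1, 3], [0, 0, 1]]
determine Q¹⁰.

[[1, −10, −95], [0, 1, 30], [0, 0, 1]]

Q = I + N where N = [[0, −1, 4], [0, 0, 3], [0, 0, 0]] is strictly upper-triangular, so N³ = 0.
(I + N)¹⁰ = I + 10·N + 45·N² = [[1, −10, −95], [0, 1, 30], [0, 0, 1]].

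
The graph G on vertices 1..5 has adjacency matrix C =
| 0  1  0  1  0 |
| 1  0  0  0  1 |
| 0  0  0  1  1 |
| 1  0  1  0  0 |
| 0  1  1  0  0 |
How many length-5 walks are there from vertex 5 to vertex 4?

The number of length-5 walks from vertex 5 to vertex 4 is entry (5,4) of C⁵, where C is the adjacency matrix.
C² = [[2, 0, 1, 0, 1], [0, 2, 1, 1, 0], [1, 1, 2, 0, 0], [0, 1, 0, 2, 1], [1, 0, 0, 1, 2]]
C³ = [[0, 3, 1, 3, 1], [3, 0, 1, 1, 3], [1, 1, 0, 3, 3], [3, 1, 3, 0, 1], [1, 3, 3, 1, 0]]
C⁴ = [[6, 1, 4, 1, 4], [1, 6, 4, 4, 1], [4, 4, 6, 1, 1], [1, 4, 1, 6, 4], [4, 1, 1, 4, 6]]
C⁵ = [[2, 10, 5, 10, 5], [10, 2, 5, 5, 10], [5, 5, 2, 10, 10], [10, 5, 10, 2, 5], [5, 10, 10, 5, 2]]

5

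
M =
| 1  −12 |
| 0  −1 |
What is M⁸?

M² = I (check: tr M = 0 and det M = −1), so M⁸ = I since 8 is even.

[[1, 0], [0, 1]]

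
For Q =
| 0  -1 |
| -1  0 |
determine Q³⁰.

Q² = I (check: tr Q = 0 and det Q = -1), so Q³⁰ = I since 30 is even.

[[1, 0], [0, 1]]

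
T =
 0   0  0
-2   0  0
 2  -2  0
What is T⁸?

[[0, 0, 0], [0, 0, 0], [0, 0, 0]]

T is strictly triangular, hence nilpotent: T³ = 0, so T⁸ = 0.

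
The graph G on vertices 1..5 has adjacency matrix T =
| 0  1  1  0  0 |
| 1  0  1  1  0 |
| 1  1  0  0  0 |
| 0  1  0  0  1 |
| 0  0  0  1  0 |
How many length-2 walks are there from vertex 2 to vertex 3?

1

The number of length-2 walks from vertex 2 to vertex 3 is entry (2,3) of T^2, where T is the adjacency matrix.
T^2 = [[2, 1, 1, 1, 0], [1, 3, 1, 0, 1], [1, 1, 2, 1, 0], [1, 0, 1, 2, 0], [0, 1, 0, 0, 1]]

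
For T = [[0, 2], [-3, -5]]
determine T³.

tr T = -5 and det T = 6, so the characteristic polynomial is λ² − (-5)λ + (6) with roots -3 and -2.
Eigenvectors give P = [[-2, -1], [3, 1]] with P⁻¹ = [[1, 1], [-3, -2]], and T = P·diag(-3, -2)·P⁻¹.
Then T³ = P·diag(-27, -8)·P⁻¹ = [[54, 8], [-81, -8]] · [[1, 1], [-3, -2]] = [[30, 38], [-57, -65]].

[[30, 38], [-57, -65]]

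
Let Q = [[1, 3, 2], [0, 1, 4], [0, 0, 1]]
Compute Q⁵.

Q = I + N where N = [[0, 3, 2], [0, 0, 4], [0, 0, 0]] is strictly upper-triangular, so N³ = 0.
(I + N)⁵ = I + 5·N + 10·N² = [[1, 15, 130], [0, 1, 20], [0, 0, 1]].

[[1, 15, 130], [0, 1, 20], [0, 0, 1]]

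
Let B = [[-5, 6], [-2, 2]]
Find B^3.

tr B = -3 and det B = 2, so the characteristic polynomial is λ² − (-3)λ + (2) with roots -2 and -1.
Eigenvectors give P = [[2, -3], [1, -2]] with P⁻¹ = [[2, -3], [1, -2]], and B = P·diag(-2, -1)·P⁻¹.
Then B^3 = P·diag(-8, -1)·P⁻¹ = [[-16, 3], [-8, 2]] · [[2, -3], [1, -2]] = [[-29, 42], [-14, 20]].

[[-29, 42], [-14, 20]]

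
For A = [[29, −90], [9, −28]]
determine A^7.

[[1289, −3870], [387, −1162]]

tr A = 1 and det A = −2, so the characteristic polynomial is λ² − (1)λ + (−2) with roots 2 and −1.
Eigenvectors give P = [[10, 3], [3, 1]] with P⁻¹ = [[1, −3], [−3, 10]], and A = P·diag(2, −1)·P⁻¹.
Then A^7 = P·diag(128, −1)·P⁻¹ = [[1280, −3], [384, −1]] · [[1, −3], [−3, 10]] = [[1289, −3870], [387, −1162]].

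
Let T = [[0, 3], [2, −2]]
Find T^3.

[[−12, 30], [20, −32]]

T^2 = [[6, −6], [−4, 10]]
T^3 = [[−12, 30], [20, −32]]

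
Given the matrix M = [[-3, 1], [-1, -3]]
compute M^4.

M^2 = [[8, -6], [6, 8]]
M^3 = [[-18, 26], [-26, -18]]
M^4 = [[28, -96], [96, 28]]

[[28, -96], [96, 28]]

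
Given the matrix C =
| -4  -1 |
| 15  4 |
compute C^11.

C² = I (check: tr C = 0 and det C = -1), so C^11 = C since 11 is odd.

[[-4, -1], [15, 4]]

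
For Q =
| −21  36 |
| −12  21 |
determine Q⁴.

[[81, 0], [0, 81]]

tr Q = 0 and det Q = −9, so the characteristic polynomial is λ² − (0)λ + (−9) with roots −3 and 3.
Eigenvectors give P = [[−2, 3], [−1, 2]] with P⁻¹ = [[−2, 3], [−1, 2]], and Q = P·diag(−3, 3)·P⁻¹.
Then Q⁴ = P·diag(81, 81)·P⁻¹ = [[−162, 243], [−81, 162]] · [[−2, 3], [−1, 2]] = [[81, 0], [0, 81]].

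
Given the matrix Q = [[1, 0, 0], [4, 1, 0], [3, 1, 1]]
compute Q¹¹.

Q = I + N where N = [[0, 0, 0], [4, 0, 0], [3, 1, 0]] is strictly lower-triangular, so N³ = 0.
(I + N)¹¹ = I + 11·N + 55·N² = [[1, 0, 0], [44, 1, 0], [253, 11, 1]].

[[1, 0, 0], [44, 1, 0], [253, 11, 1]]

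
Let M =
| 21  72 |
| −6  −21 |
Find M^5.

[[1701, 5832], [−486, −1701]]

tr M = 0 and det M = −9, so the characteristic polynomial is λ² − (0)λ + (−9) with roots 3 and −3.
Eigenvectors give P = [[4, −3], [−1, 1]] with P⁻¹ = [[1, 3], [1, 4]], and M = P·diag(3, −3)·P⁻¹.
Then M^5 = P·diag(243, −243)·P⁻¹ = [[972, 729], [−243, −243]] · [[1, 3], [1, 4]] = [[1701, 5832], [−486, −1701]].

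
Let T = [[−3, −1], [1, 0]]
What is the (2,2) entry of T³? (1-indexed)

T² = [[8, 3], [−3, −1]]
T³ = [[−21, −8], [8, 3]]

3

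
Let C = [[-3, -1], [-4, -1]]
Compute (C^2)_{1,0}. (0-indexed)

16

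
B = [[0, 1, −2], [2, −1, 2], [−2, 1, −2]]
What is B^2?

[[6, −3, 6], [−6, 5, −10], [6, −5, 10]]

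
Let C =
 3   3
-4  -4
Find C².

[[-3, -3], [4, 4]]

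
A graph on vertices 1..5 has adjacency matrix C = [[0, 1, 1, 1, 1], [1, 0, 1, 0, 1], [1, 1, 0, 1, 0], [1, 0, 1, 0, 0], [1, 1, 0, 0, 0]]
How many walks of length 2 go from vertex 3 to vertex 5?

The number of length-2 walks from vertex 3 to vertex 5 is entry (3,5) of C², where C is the adjacency matrix.
C² = [[4, 2, 2, 1, 1], [2, 3, 1, 2, 1], [2, 1, 3, 1, 2], [1, 2, 1, 2, 1], [1, 1, 2, 1, 2]]

2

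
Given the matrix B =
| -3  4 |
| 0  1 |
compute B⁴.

B² = [[9, -8], [0, 1]]
B³ = [[-27, 28], [0, 1]]
B⁴ = [[81, -80], [0, 1]]

[[81, -80], [0, 1]]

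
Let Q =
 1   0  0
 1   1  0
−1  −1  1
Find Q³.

Q = I + N where N = [[0, 0, 0], [1, 0, 0], [−1, −1, 0]] is strictly lower-triangular, so N³ = 0.
(I + N)³ = I + 3·N + 3·N² = [[1, 0, 0], [3, 1, 0], [−6, −3, 1]].

[[1, 0, 0], [3, 1, 0], [−6, −3, 1]]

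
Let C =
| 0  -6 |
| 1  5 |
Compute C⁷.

tr C = 5 and det C = 6, so the characteristic polynomial is λ² − (5)λ + (6) with roots 3 and 2.
Eigenvectors give P = [[-2, -3], [1, 1]] with P⁻¹ = [[1, 3], [-1, -2]], and C = P·diag(3, 2)·P⁻¹.
Then C⁷ = P·diag(2187, 128)·P⁻¹ = [[-4374, -384], [2187, 128]] · [[1, 3], [-1, -2]] = [[-3990, -12354], [2059, 6305]].

[[-3990, -12354], [2059, 6305]]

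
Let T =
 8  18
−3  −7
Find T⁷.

[[386, 774], [−129, −259]]

tr T = 1 and det T = −2, so the characteristic polynomial is λ² − (1)λ + (−2) with roots 2 and −1.
Eigenvectors give P = [[−3, 2], [1, −1]] with P⁻¹ = [[−1, −2], [−1, −3]], and T = P·diag(2, −1)·P⁻¹.
Then T⁷ = P·diag(128, −1)·P⁻¹ = [[−384, −2], [128, 1]] · [[−1, −2], [−1, −3]] = [[386, 774], [−129, −259]].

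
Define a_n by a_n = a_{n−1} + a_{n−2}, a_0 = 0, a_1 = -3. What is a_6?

-24

With companion matrix C = [[1, 1], [1, 0]], [a_n, a_{n−1}]ᵀ = C·[a_{n−1}, a_{n−2}]ᵀ, so [a_6, a_5]ᵀ = C⁵·[a_1, a_0]ᵀ.
C⁵ = [[8, 5], [5, 3]], giving [a_6, a_5]ᵀ = [[-24], [-15]].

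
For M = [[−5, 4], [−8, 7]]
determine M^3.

tr M = 2 and det M = −3, so the characteristic polynomial is λ² − (2)λ + (−3) with roots −1 and 3.
Eigenvectors give P = [[−1, 1], [−1, 2]] with P⁻¹ = [[−2, 1], [−1, 1]], and M = P·diag(−1, 3)·P⁻¹.
Then M^3 = P·diag(−1, 27)·P⁻¹ = [[1, 27], [1, 54]] · [[−2, 1], [−1, 1]] = [[−29, 28], [−56, 55]].

[[−29, 28], [−56, 55]]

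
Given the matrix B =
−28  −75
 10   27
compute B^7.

tr B = −1 and det B = −6, so the characteristic polynomial is λ² − (−1)λ + (−6) with roots 2 and −3.
Eigenvectors give P = [[−5, −3], [2, 1]] with P⁻¹ = [[1, 3], [−2, −5]], and B = P·diag(2, −3)·P⁻¹.
Then B^7 = P·diag(128, −2187)·P⁻¹ = [[−640, 6561], [256, −2187]] · [[1, 3], [−2, −5]] = [[−13762, −34725], [4630, 11703]].

[[−13762, −34725], [4630, 11703]]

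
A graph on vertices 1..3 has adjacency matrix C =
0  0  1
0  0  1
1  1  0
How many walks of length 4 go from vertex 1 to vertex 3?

0

The number of length-4 walks from vertex 1 to vertex 3 is entry (1,3) of C⁴, where C is the adjacency matrix.
C² = [[1, 1, 0], [1, 1, 0], [0, 0, 2]]
C³ = [[0, 0, 2], [0, 0, 2], [2, 2, 0]]
C⁴ = [[2, 2, 0], [2, 2, 0], [0, 0, 4]]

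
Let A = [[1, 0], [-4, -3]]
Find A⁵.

[[1, 0], [-244, -243]]

tr A = -2 and det A = -3, so the characteristic polynomial is λ² − (-2)λ + (-3) with roots -3 and 1.
Eigenvectors give P = [[0, 1], [1, -1]] with P⁻¹ = [[1, 1], [1, 0]], and A = P·diag(-3, 1)·P⁻¹.
Then A⁵ = P·diag(-243, 1)·P⁻¹ = [[0, 1], [-243, -1]] · [[1, 1], [1, 0]] = [[1, 0], [-244, -243]].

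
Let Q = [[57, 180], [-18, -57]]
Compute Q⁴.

tr Q = 0 and det Q = -9, so the characteristic polynomial is λ² − (0)λ + (-9) with roots -3 and 3.
Eigenvectors give P = [[-3, 10], [1, -3]] with P⁻¹ = [[3, 10], [1, 3]], and Q = P·diag(-3, 3)·P⁻¹.
Then Q⁴ = P·diag(81, 81)·P⁻¹ = [[-243, 810], [81, -243]] · [[3, 10], [1, 3]] = [[81, 0], [0, 81]].

[[81, 0], [0, 81]]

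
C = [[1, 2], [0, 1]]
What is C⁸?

C = I + N where N = [[0, 2], [0, 0]] is strictly upper-triangular, so N² = 0.
(I + N)⁸ = I + 8·N = [[1, 16], [0, 1]].

[[1, 16], [0, 1]]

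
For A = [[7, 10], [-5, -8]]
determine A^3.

tr A = -1 and det A = -6, so the characteristic polynomial is λ² − (-1)λ + (-6) with roots -3 and 2.
Eigenvectors give P = [[-1, 2], [1, -1]] with P⁻¹ = [[1, 2], [1, 1]], and A = P·diag(-3, 2)·P⁻¹.
Then A^3 = P·diag(-27, 8)·P⁻¹ = [[27, 16], [-27, -8]] · [[1, 2], [1, 1]] = [[43, 70], [-35, -62]].

[[43, 70], [-35, -62]]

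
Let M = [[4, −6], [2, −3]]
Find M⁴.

M² = M (a projection; rank 1, trace 1), so M⁴ = M.

[[4, −6], [2, −3]]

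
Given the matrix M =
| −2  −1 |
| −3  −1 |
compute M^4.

M^2 = [[7, 3], [9, 4]]
M^3 = [[−23, −10], [−30, −13]]
M^4 = [[76, 33], [99, 43]]

[[76, 33], [99, 43]]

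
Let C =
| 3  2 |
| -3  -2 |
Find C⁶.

[[3, 2], [-3, -2]]

C² = C (a projection; rank 1, trace 1), so C⁶ = C.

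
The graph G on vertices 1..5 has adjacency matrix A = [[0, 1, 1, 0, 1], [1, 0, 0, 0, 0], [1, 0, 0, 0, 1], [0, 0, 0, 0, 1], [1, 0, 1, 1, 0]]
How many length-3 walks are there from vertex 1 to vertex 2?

3

The number of length-3 walks from vertex 1 to vertex 2 is entry (1,2) of A³, where A is the adjacency matrix.
A² = [[3, 0, 1, 1, 1], [0, 1, 1, 0, 1], [1, 1, 2, 1, 1], [1, 0, 1, 1, 0], [1, 1, 1, 0, 3]]
A³ = [[2, 3, 4, 1, 5], [3, 0, 1, 1, 1], [4, 1, 2, 1, 4], [1, 1, 1, 0, 3], [5, 1, 4, 3, 2]]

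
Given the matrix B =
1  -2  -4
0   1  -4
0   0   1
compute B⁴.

[[1, -8, 32], [0, 1, -16], [0, 0, 1]]

B = I + N where N = [[0, -2, -4], [0, 0, -4], [0, 0, 0]] is strictly upper-triangular, so N³ = 0.
(I + N)⁴ = I + 4·N + 6·N² = [[1, -8, 32], [0, 1, -16], [0, 0, 1]].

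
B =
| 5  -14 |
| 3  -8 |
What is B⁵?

[[185, -434], [93, -218]]

tr B = -3 and det B = 2, so the characteristic polynomial is λ² − (-3)λ + (2) with roots -1 and -2.
Eigenvectors give P = [[7, 2], [3, 1]] with P⁻¹ = [[1, -2], [-3, 7]], and B = P·diag(-1, -2)·P⁻¹.
Then B⁵ = P·diag(-1, -32)·P⁻¹ = [[-7, -64], [-3, -32]] · [[1, -2], [-3, 7]] = [[185, -434], [93, -218]].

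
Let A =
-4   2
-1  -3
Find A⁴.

[[98, -294], [147, -49]]

A² = [[14, -14], [7, 7]]
A³ = [[-42, 70], [-35, -7]]
A⁴ = [[98, -294], [147, -49]]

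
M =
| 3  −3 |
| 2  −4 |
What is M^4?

[[3, 39], [−26, 94]]

M^2 = [[3, 3], [−2, 10]]
M^3 = [[15, −21], [14, −34]]
M^4 = [[3, 39], [−26, 94]]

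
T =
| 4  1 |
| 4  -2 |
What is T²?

[[20, 2], [8, 8]]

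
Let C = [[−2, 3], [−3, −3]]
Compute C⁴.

C² = [[−5, −15], [15, 0]]
C³ = [[55, 30], [−30, 45]]
C⁴ = [[−200, 75], [−75, −225]]

[[−200, 75], [−75, −225]]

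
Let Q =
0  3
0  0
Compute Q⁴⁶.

[[0, 0], [0, 0]]

Q is strictly triangular, hence nilpotent: Q² = 0, so Q⁴⁶ = 0.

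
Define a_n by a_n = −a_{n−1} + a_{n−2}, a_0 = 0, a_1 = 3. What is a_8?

−63

With companion matrix A = [[−1, 1], [1, 0]], [a_n, a_{n−1}]ᵀ = A·[a_{n−1}, a_{n−2}]ᵀ, so [a_8, a_7]ᵀ = A^7·[a_1, a_0]ᵀ.
A^7 = [[−21, 13], [13, −8]], giving [a_8, a_7]ᵀ = [[−63], [39]].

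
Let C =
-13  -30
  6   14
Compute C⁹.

tr C = 1 and det C = -2, so the characteristic polynomial is λ² − (1)λ + (-2) with roots 2 and -1.
Eigenvectors give P = [[-2, 5], [1, -2]] with P⁻¹ = [[2, 5], [1, 2]], and C = P·diag(2, -1)·P⁻¹.
Then C⁹ = P·diag(512, -1)·P⁻¹ = [[-1024, -5], [512, 2]] · [[2, 5], [1, 2]] = [[-2053, -5130], [1026, 2564]].

[[-2053, -5130], [1026, 2564]]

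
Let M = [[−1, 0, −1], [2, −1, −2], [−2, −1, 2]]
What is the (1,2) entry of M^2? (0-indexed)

−4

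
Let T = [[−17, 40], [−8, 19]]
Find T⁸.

[[−26239, 65600], [−13120, 32801]]

tr T = 2 and det T = −3, so the characteristic polynomial is λ² − (2)λ + (−3) with roots −1 and 3.
Eigenvectors give P = [[5, 2], [2, 1]] with P⁻¹ = [[1, −2], [−2, 5]], and T = P·diag(−1, 3)·P⁻¹.
Then T⁸ = P·diag(1, 6561)·P⁻¹ = [[5, 13122], [2, 6561]] · [[1, −2], [−2, 5]] = [[−26239, 65600], [−13120, 32801]].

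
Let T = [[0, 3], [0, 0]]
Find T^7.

T is strictly triangular, hence nilpotent: T^2 = 0, so T^7 = 0.

[[0, 0], [0, 0]]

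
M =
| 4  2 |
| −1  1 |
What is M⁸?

tr M = 5 and det M = 6, so the characteristic polynomial is λ² − (5)λ + (6) with roots 3 and 2.
Eigenvectors give P = [[2, 1], [−1, −1]] with P⁻¹ = [[1, 1], [−1, −2]], and M = P·diag(3, 2)·P⁻¹.
Then M⁸ = P·diag(6561, 256)·P⁻¹ = [[13122, 256], [−6561, −256]] · [[1, 1], [−1, −2]] = [[12866, 12610], [−6305, −6049]].

[[12866, 12610], [−6305, −6049]]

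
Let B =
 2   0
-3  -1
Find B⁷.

[[128, 0], [-129, -1]]

tr B = 1 and det B = -2, so the characteristic polynomial is λ² − (1)λ + (-2) with roots 2 and -1.
Eigenvectors give P = [[-1, 0], [1, 1]] with P⁻¹ = [[-1, 0], [1, 1]], and B = P·diag(2, -1)·P⁻¹.
Then B⁷ = P·diag(128, -1)·P⁻¹ = [[-128, 0], [128, -1]] · [[-1, 0], [1, 1]] = [[128, 0], [-129, -1]].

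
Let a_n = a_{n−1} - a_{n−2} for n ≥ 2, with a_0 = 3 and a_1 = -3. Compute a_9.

With companion matrix B = [[1, -1], [1, 0]], [a_n, a_{n−1}]ᵀ = B·[a_{n−1}, a_{n−2}]ᵀ, so [a_9, a_8]ᵀ = B⁸·[a_1, a_0]ᵀ.
B⁸ = [[0, -1], [1, -1]], giving [a_9, a_8]ᵀ = [[-3], [-6]].

-3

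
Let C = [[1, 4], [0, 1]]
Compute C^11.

[[1, 44], [0, 1]]

C = I + N where N = [[0, 4], [0, 0]] is strictly upper-triangular, so N^2 = 0.
(I + N)^11 = I + 11·N = [[1, 44], [0, 1]].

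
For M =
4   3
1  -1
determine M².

[[19, 9], [3, 4]]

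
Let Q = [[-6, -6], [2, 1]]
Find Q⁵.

[[-876, -1266], [422, 601]]

tr Q = -5 and det Q = 6, so the characteristic polynomial is λ² − (-5)λ + (6) with roots -3 and -2.
Eigenvectors give P = [[-2, -3], [1, 2]] with P⁻¹ = [[-2, -3], [1, 2]], and Q = P·diag(-3, -2)·P⁻¹.
Then Q⁵ = P·diag(-243, -32)·P⁻¹ = [[486, 96], [-243, -64]] · [[-2, -3], [1, 2]] = [[-876, -1266], [422, 601]].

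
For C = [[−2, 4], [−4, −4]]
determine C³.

[[120, 48], [−48, 96]]

C² = [[−12, −24], [24, 0]]
C³ = [[120, 48], [−48, 96]]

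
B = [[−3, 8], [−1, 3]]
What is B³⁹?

[[−3, 8], [−1, 3]]

B² = I (check: tr B = 0 and det B = −1), so B³⁹ = B since 39 is odd.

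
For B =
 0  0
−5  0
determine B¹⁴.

[[0, 0], [0, 0]]

B is strictly triangular, hence nilpotent: B² = 0, so B¹⁴ = 0.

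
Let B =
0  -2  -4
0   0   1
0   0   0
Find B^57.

B is strictly triangular, hence nilpotent: B^3 = 0, so B^57 = 0.

[[0, 0, 0], [0, 0, 0], [0, 0, 0]]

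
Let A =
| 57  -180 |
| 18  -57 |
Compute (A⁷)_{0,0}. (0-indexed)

tr A = 0 and det A = -9, so the characteristic polynomial is λ² − (0)λ + (-9) with roots -3 and 3.
Eigenvectors give P = [[3, -10], [1, -3]] with P⁻¹ = [[-3, 10], [-1, 3]], and A = P·diag(-3, 3)·P⁻¹.
Then A⁷ = P·diag(-2187, 2187)·P⁻¹ = [[-6561, -21870], [-2187, -6561]] · [[-3, 10], [-1, 3]] = [[41553, -131220], [13122, -41553]].

41553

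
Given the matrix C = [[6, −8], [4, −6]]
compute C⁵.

[[96, −128], [64, −96]]

tr C = 0 and det C = −4, so the characteristic polynomial is λ² − (0)λ + (−4) with roots 2 and −2.
Eigenvectors give P = [[2, −1], [1, −1]] with P⁻¹ = [[1, −1], [1, −2]], and C = P·diag(2, −2)·P⁻¹.
Then C⁵ = P·diag(32, −32)·P⁻¹ = [[64, 32], [32, 32]] · [[1, −1], [1, −2]] = [[96, −128], [64, −96]].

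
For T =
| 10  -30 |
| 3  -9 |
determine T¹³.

T² = T (a projection; rank 1, trace 1), so T¹³ = T.

[[10, -30], [3, -9]]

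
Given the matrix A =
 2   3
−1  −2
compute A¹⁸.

A² = I (check: tr A = 0 and det A = −1), so A¹⁸ = I since 18 is even.

[[1, 0], [0, 1]]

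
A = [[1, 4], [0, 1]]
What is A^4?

A = I + N where N = [[0, 4], [0, 0]] is strictly upper-triangular, so N^2 = 0.
(I + N)^4 = I + 4·N = [[1, 16], [0, 1]].

[[1, 16], [0, 1]]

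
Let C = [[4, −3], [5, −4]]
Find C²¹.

C² = I (check: tr C = 0 and det C = −1), so C²¹ = C since 21 is odd.

[[4, −3], [5, −4]]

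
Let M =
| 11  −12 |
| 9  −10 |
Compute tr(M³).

tr M = 1 and det M = −2, so the characteristic polynomial is λ² − (1)λ + (−2) with roots 2 and −1.
Eigenvectors give P = [[4, 1], [3, 1]] with P⁻¹ = [[1, −1], [−3, 4]], and M = P·diag(2, −1)·P⁻¹.
Then M³ = P·diag(8, −1)·P⁻¹ = [[32, −1], [24, −1]] · [[1, −1], [−3, 4]] = [[35, −36], [27, −28]].

7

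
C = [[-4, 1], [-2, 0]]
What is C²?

[[14, -4], [8, -2]]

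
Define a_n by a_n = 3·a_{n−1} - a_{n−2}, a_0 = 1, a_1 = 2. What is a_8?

1597

With companion matrix Q = [[3, -1], [1, 0]], [a_n, a_{n−1}]ᵀ = Q·[a_{n−1}, a_{n−2}]ᵀ, so [a_8, a_7]ᵀ = Q^7·[a_1, a_0]ᵀ.
Q^7 = [[987, -377], [377, -144]], giving [a_8, a_7]ᵀ = [[1597], [610]].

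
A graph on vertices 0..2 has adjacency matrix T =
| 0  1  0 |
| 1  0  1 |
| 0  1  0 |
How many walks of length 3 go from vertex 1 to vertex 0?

2

The number of length-3 walks from vertex 1 to vertex 0 is entry (1,0) of T³, where T is the adjacency matrix.
T² = [[1, 0, 1], [0, 2, 0], [1, 0, 1]]
T³ = [[0, 2, 0], [2, 0, 2], [0, 2, 0]]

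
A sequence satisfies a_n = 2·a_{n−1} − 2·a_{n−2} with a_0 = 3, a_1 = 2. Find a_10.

−32

With companion matrix C = [[2, −2], [1, 0]], [a_n, a_{n−1}]ᵀ = C·[a_{n−1}, a_{n−2}]ᵀ, so [a_10, a_9]ᵀ = C^9·[a_1, a_0]ᵀ.
C^9 = [[32, −32], [16, 0]], giving [a_10, a_9]ᵀ = [[−32], [32]].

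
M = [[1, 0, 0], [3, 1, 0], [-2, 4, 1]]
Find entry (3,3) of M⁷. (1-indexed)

M = I + N where N = [[0, 0, 0], [3, 0, 0], [-2, 4, 0]] is strictly lower-triangular, so N³ = 0.
(I + N)⁷ = I + 7·N + 21·N² = [[1, 0, 0], [21, 1, 0], [238, 28, 1]].

1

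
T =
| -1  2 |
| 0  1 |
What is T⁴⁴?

[[1, 0], [0, 1]]

T² = I (check: tr T = 0 and det T = -1), so T⁴⁴ = I since 44 is even.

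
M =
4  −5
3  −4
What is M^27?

M² = I (check: tr M = 0 and det M = −1), so M^27 = M since 27 is odd.

[[4, −5], [3, −4]]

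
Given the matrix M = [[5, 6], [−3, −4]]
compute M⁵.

tr M = 1 and det M = −2, so the characteristic polynomial is λ² − (1)λ + (−2) with roots 2 and −1.
Eigenvectors give P = [[2, −1], [−1, 1]] with P⁻¹ = [[1, 1], [1, 2]], and M = P·diag(2, −1)·P⁻¹.
Then M⁵ = P·diag(32, −1)·P⁻¹ = [[64, 1], [−32, −1]] · [[1, 1], [1, 2]] = [[65, 66], [−33, −34]].

[[65, 66], [−33, −34]]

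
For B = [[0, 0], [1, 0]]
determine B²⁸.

[[0, 0], [0, 0]]

B is strictly triangular, hence nilpotent: B² = 0, so B²⁸ = 0.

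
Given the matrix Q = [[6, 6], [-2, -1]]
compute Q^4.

[[276, 390], [-130, -179]]

tr Q = 5 and det Q = 6, so the characteristic polynomial is λ² − (5)λ + (6) with roots 3 and 2.
Eigenvectors give P = [[-2, -3], [1, 2]] with P⁻¹ = [[-2, -3], [1, 2]], and Q = P·diag(3, 2)·P⁻¹.
Then Q^4 = P·diag(81, 16)·P⁻¹ = [[-162, -48], [81, 32]] · [[-2, -3], [1, 2]] = [[276, 390], [-130, -179]].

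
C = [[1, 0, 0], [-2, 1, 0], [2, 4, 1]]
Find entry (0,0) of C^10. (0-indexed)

1

C = I + N where N = [[0, 0, 0], [-2, 0, 0], [2, 4, 0]] is strictly lower-triangular, so N^3 = 0.
(I + N)^10 = I + 10·N + 45·N^2 = [[1, 0, 0], [-20, 1, 0], [-340, 40, 1]].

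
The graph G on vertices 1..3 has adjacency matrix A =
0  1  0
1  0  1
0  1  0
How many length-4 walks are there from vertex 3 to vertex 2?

The number of length-4 walks from vertex 3 to vertex 2 is entry (3,2) of A⁴, where A is the adjacency matrix.
A² = [[1, 0, 1], [0, 2, 0], [1, 0, 1]]
A³ = [[0, 2, 0], [2, 0, 2], [0, 2, 0]]
A⁴ = [[2, 0, 2], [0, 4, 0], [2, 0, 2]]

0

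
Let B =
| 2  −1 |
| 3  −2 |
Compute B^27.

[[2, −1], [3, −2]]

B² = I (check: tr B = 0 and det B = −1), so B^27 = B since 27 is odd.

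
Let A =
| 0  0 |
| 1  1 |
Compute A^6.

A² = A (a projection; rank 1, trace 1), so A^6 = A.

[[0, 0], [1, 1]]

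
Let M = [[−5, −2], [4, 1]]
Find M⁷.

tr M = −4 and det M = 3, so the characteristic polynomial is λ² − (−4)λ + (3) with roots −3 and −1.
Eigenvectors give P = [[−1, −1], [1, 2]] with P⁻¹ = [[−2, −1], [1, 1]], and M = P·diag(−3, −1)·P⁻¹.
Then M⁷ = P·diag(−2187, −1)·P⁻¹ = [[2187, 1], [−2187, −2]] · [[−2, −1], [1, 1]] = [[−4373, −2186], [4372, 2185]].

[[−4373, −2186], [4372, 2185]]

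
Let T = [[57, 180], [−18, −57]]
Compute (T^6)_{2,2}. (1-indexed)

729

tr T = 0 and det T = −9, so the characteristic polynomial is λ² − (0)λ + (−9) with roots 3 and −3.
Eigenvectors give P = [[10, −3], [−3, 1]] with P⁻¹ = [[1, 3], [3, 10]], and T = P·diag(3, −3)·P⁻¹.
Then T^6 = P·diag(729, 729)·P⁻¹ = [[7290, −2187], [−2187, 729]] · [[1, 3], [3, 10]] = [[729, 0], [0, 729]].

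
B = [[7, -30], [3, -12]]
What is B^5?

tr B = -5 and det B = 6, so the characteristic polynomial is λ² − (-5)λ + (6) with roots -3 and -2.
Eigenvectors give P = [[3, 10], [1, 3]] with P⁻¹ = [[-3, 10], [1, -3]], and B = P·diag(-3, -2)·P⁻¹.
Then B^5 = P·diag(-243, -32)·P⁻¹ = [[-729, -320], [-243, -96]] · [[-3, 10], [1, -3]] = [[1867, -6330], [633, -2142]].

[[1867, -6330], [633, -2142]]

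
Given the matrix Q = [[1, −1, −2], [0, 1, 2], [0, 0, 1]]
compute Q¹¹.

Q = I + N where N = [[0, −1, −2], [0, 0, 2], [0, 0, 0]] is strictly upper-triangular, so N³ = 0.
(I + N)¹¹ = I + 11·N + 55·N² = [[1, −11, −132], [0, 1, 22], [0, 0, 1]].

[[1, −11, −132], [0, 1, 22], [0, 0, 1]]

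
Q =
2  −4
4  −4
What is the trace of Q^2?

−12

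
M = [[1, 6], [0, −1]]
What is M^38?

[[1, 0], [0, 1]]

M² = I (check: tr M = 0 and det M = −1), so M^38 = I since 38 is even.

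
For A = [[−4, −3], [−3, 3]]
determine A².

[[25, 3], [3, 18]]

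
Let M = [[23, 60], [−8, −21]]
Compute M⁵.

[[1463, 3660], [−488, −1221]]

tr M = 2 and det M = −3, so the characteristic polynomial is λ² − (2)λ + (−3) with roots −1 and 3.
Eigenvectors give P = [[−5, −3], [2, 1]] with P⁻¹ = [[1, 3], [−2, −5]], and M = P·diag(−1, 3)·P⁻¹.
Then M⁵ = P·diag(−1, 243)·P⁻¹ = [[5, −729], [−2, 243]] · [[1, 3], [−2, −5]] = [[1463, 3660], [−488, −1221]].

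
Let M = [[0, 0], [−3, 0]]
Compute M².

M is strictly triangular, hence nilpotent: M² = 0, so M² = 0.

[[0, 0], [0, 0]]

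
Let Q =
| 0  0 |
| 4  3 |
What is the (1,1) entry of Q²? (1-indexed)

0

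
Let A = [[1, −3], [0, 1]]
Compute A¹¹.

A = I + N where N = [[0, −3], [0, 0]] is strictly upper-triangular, so N² = 0.
(I + N)¹¹ = I + 11·N = [[1, −33], [0, 1]].

[[1, −33], [0, 1]]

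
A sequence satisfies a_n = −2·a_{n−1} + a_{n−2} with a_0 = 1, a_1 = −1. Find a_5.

−41

With companion matrix M = [[−2, 1], [1, 0]], [a_n, a_{n−1}]ᵀ = M·[a_{n−1}, a_{n−2}]ᵀ, so [a_5, a_4]ᵀ = M⁴·[a_1, a_0]ᵀ.
M⁴ = [[29, −12], [−12, 5]], giving [a_5, a_4]ᵀ = [[−41], [17]].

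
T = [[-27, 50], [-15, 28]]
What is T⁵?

tr T = 1 and det T = -6, so the characteristic polynomial is λ² − (1)λ + (-6) with roots -2 and 3.
Eigenvectors give P = [[2, -5], [1, -3]] with P⁻¹ = [[3, -5], [1, -2]], and T = P·diag(-2, 3)·P⁻¹.
Then T⁵ = P·diag(-32, 243)·P⁻¹ = [[-64, -1215], [-32, -729]] · [[3, -5], [1, -2]] = [[-1407, 2750], [-825, 1618]].

[[-1407, 2750], [-825, 1618]]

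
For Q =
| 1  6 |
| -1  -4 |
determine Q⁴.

[[-29, -90], [15, 46]]

tr Q = -3 and det Q = 2, so the characteristic polynomial is λ² − (-3)λ + (2) with roots -1 and -2.
Eigenvectors give P = [[-3, -2], [1, 1]] with P⁻¹ = [[-1, -2], [1, 3]], and Q = P·diag(-1, -2)·P⁻¹.
Then Q⁴ = P·diag(1, 16)·P⁻¹ = [[-3, -32], [1, 16]] · [[-1, -2], [1, 3]] = [[-29, -90], [15, 46]].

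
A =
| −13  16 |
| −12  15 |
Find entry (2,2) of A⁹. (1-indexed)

tr A = 2 and det A = −3, so the characteristic polynomial is λ² − (2)λ + (−3) with roots 3 and −1.
Eigenvectors give P = [[1, 4], [1, 3]] with P⁻¹ = [[−3, 4], [1, −1]], and A = P·diag(3, −1)·P⁻¹.
Then A⁹ = P·diag(19683, −1)·P⁻¹ = [[19683, −4], [19683, −3]] · [[−3, 4], [1, −1]] = [[−59053, 78736], [−59052, 78735]].

78735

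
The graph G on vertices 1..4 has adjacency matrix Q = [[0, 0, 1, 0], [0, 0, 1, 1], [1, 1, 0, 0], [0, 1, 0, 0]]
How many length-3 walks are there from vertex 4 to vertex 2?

2

The number of length-3 walks from vertex 4 to vertex 2 is entry (4,2) of Q³, where Q is the adjacency matrix.
Q² = [[1, 1, 0, 0], [1, 2, 0, 0], [0, 0, 2, 1], [0, 0, 1, 1]]
Q³ = [[0, 0, 2, 1], [0, 0, 3, 2], [2, 3, 0, 0], [1, 2, 0, 0]]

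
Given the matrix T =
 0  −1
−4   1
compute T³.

[[4, −5], [−20, 9]]

T² = [[4, −1], [−4, 5]]
T³ = [[4, −5], [−20, 9]]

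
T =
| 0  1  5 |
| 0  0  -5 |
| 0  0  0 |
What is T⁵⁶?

T is strictly triangular, hence nilpotent: T³ = 0, so T⁵⁶ = 0.

[[0, 0, 0], [0, 0, 0], [0, 0, 0]]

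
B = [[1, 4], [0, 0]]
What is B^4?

B^2 = [[1, 4], [0, 0]]
B^3 = [[1, 4], [0, 0]]
B^4 = [[1, 4], [0, 0]]

[[1, 4], [0, 0]]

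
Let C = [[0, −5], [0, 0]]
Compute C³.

[[0, 0], [0, 0]]

C is strictly triangular, hence nilpotent: C² = 0, so C³ = 0.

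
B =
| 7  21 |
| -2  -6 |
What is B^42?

B² = B (a projection; rank 1, trace 1), so B^42 = B.

[[7, 21], [-2, -6]]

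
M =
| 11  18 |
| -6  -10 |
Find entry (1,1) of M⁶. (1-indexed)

tr M = 1 and det M = -2, so the characteristic polynomial is λ² − (1)λ + (-2) with roots 2 and -1.
Eigenvectors give P = [[-2, 3], [1, -2]] with P⁻¹ = [[-2, -3], [-1, -2]], and M = P·diag(2, -1)·P⁻¹.
Then M⁶ = P·diag(64, 1)·P⁻¹ = [[-128, 3], [64, -2]] · [[-2, -3], [-1, -2]] = [[253, 378], [-126, -188]].

253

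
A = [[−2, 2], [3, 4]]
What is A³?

A² = [[10, 4], [6, 22]]
A³ = [[−8, 36], [54, 100]]

[[−8, 36], [54, 100]]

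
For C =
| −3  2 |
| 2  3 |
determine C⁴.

[[169, 0], [0, 169]]

C² = [[13, 0], [0, 13]]
C³ = [[−39, 26], [26, 39]]
C⁴ = [[169, 0], [0, 169]]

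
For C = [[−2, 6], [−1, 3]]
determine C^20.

C² = C (a projection; rank 1, trace 1), so C^20 = C.

[[−2, 6], [−1, 3]]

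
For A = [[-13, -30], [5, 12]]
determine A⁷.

tr A = -1 and det A = -6, so the characteristic polynomial is λ² − (-1)λ + (-6) with roots 2 and -3.
Eigenvectors give P = [[2, 3], [-1, -1]] with P⁻¹ = [[-1, -3], [1, 2]], and A = P·diag(2, -3)·P⁻¹.
Then A⁷ = P·diag(128, -2187)·P⁻¹ = [[256, -6561], [-128, 2187]] · [[-1, -3], [1, 2]] = [[-6817, -13890], [2315, 4758]].

[[-6817, -13890], [2315, 4758]]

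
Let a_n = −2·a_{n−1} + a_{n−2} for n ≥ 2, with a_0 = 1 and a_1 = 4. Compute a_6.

With companion matrix T = [[−2, 1], [1, 0]], [a_n, a_{n−1}]ᵀ = T·[a_{n−1}, a_{n−2}]ᵀ, so [a_6, a_5]ᵀ = T⁵·[a_1, a_0]ᵀ.
T⁵ = [[−70, 29], [29, −12]], giving [a_6, a_5]ᵀ = [[−251], [104]].

−251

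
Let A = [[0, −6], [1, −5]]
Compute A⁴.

[[−114, 390], [−65, 211]]

tr A = −5 and det A = 6, so the characteristic polynomial is λ² − (−5)λ + (6) with roots −3 and −2.
Eigenvectors give P = [[2, 3], [1, 1]] with P⁻¹ = [[−1, 3], [1, −2]], and A = P·diag(−3, −2)·P⁻¹.
Then A⁴ = P·diag(81, 16)·P⁻¹ = [[162, 48], [81, 16]] · [[−1, 3], [1, −2]] = [[−114, 390], [−65, 211]].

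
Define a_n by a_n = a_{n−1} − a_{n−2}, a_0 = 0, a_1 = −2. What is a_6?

0

With companion matrix M = [[1, −1], [1, 0]], [a_n, a_{n−1}]ᵀ = M·[a_{n−1}, a_{n−2}]ᵀ, so [a_6, a_5]ᵀ = M^5·[a_1, a_0]ᵀ.
M^5 = [[0, 1], [−1, 1]], giving [a_6, a_5]ᵀ = [[0], [2]].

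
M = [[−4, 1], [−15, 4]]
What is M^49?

[[−4, 1], [−15, 4]]

M² = I (check: tr M = 0 and det M = −1), so M^49 = M since 49 is odd.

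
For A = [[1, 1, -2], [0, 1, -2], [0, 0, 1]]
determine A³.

[[1, 3, -12], [0, 1, -6], [0, 0, 1]]

A = I + N where N = [[0, 1, -2], [0, 0, -2], [0, 0, 0]] is strictly upper-triangular, so N³ = 0.
(I + N)³ = I + 3·N + 3·N² = [[1, 3, -12], [0, 1, -6], [0, 0, 1]].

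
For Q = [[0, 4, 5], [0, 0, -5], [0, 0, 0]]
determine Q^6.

[[0, 0, 0], [0, 0, 0], [0, 0, 0]]

Q is strictly triangular, hence nilpotent: Q^3 = 0, so Q^6 = 0.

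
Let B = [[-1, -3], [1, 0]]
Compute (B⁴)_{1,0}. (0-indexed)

5

B² = [[-2, 3], [-1, -3]]
B³ = [[5, 6], [-2, 3]]
B⁴ = [[1, -15], [5, 6]]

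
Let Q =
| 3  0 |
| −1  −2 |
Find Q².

[[9, 0], [−1, 4]]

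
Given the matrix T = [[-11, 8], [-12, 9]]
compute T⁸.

tr T = -2 and det T = -3, so the characteristic polynomial is λ² − (-2)λ + (-3) with roots 1 and -3.
Eigenvectors give P = [[-2, -1], [-3, -1]] with P⁻¹ = [[1, -1], [-3, 2]], and T = P·diag(1, -3)·P⁻¹.
Then T⁸ = P·diag(1, 6561)·P⁻¹ = [[-2, -6561], [-3, -6561]] · [[1, -1], [-3, 2]] = [[19681, -13120], [19680, -13119]].

[[19681, -13120], [19680, -13119]]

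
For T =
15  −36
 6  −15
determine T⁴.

tr T = 0 and det T = −9, so the characteristic polynomial is λ² − (0)λ + (−9) with roots 3 and −3.
Eigenvectors give P = [[3, −2], [1, −1]] with P⁻¹ = [[1, −2], [1, −3]], and T = P·diag(3, −3)·P⁻¹.
Then T⁴ = P·diag(81, 81)·P⁻¹ = [[243, −162], [81, −81]] · [[1, −2], [1, −3]] = [[81, 0], [0, 81]].

[[81, 0], [0, 81]]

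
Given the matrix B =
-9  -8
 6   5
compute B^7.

tr B = -4 and det B = 3, so the characteristic polynomial is λ² − (-4)λ + (3) with roots -3 and -1.
Eigenvectors give P = [[-4, 1], [3, -1]] with P⁻¹ = [[-1, -1], [-3, -4]], and B = P·diag(-3, -1)·P⁻¹.
Then B^7 = P·diag(-2187, -1)·P⁻¹ = [[8748, -1], [-6561, 1]] · [[-1, -1], [-3, -4]] = [[-8745, -8744], [6558, 6557]].

[[-8745, -8744], [6558, 6557]]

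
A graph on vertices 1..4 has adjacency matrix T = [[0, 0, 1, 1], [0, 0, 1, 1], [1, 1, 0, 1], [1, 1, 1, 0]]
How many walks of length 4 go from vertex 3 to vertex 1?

The number of length-4 walks from vertex 3 to vertex 1 is entry (3,1) of T⁴, where T is the adjacency matrix.
T² = [[2, 2, 1, 1], [2, 2, 1, 1], [1, 1, 3, 2], [1, 1, 2, 3]]
T³ = [[2, 2, 5, 5], [2, 2, 5, 5], [5, 5, 4, 5], [5, 5, 5, 4]]
T⁴ = [[10, 10, 9, 9], [10, 10, 9, 9], [9, 9, 15, 14], [9, 9, 14, 15]]

9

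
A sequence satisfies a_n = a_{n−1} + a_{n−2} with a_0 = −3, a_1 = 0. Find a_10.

With companion matrix M = [[1, 1], [1, 0]], [a_n, a_{n−1}]ᵀ = M·[a_{n−1}, a_{n−2}]ᵀ, so [a_10, a_9]ᵀ = M⁹·[a_1, a_0]ᵀ.
M⁹ = [[55, 34], [34, 21]], giving [a_10, a_9]ᵀ = [[−102], [−63]].

−102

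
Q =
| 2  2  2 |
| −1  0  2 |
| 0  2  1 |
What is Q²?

[[2, 8, 10], [−2, 2, 0], [−2, 2, 5]]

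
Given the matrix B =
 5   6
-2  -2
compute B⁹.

[[2045, 3066], [-1022, -1532]]

tr B = 3 and det B = 2, so the characteristic polynomial is λ² − (3)λ + (2) with roots 1 and 2.
Eigenvectors give P = [[-3, -2], [2, 1]] with P⁻¹ = [[1, 2], [-2, -3]], and B = P·diag(1, 2)·P⁻¹.
Then B⁹ = P·diag(1, 512)·P⁻¹ = [[-3, -1024], [2, 512]] · [[1, 2], [-2, -3]] = [[2045, 3066], [-1022, -1532]].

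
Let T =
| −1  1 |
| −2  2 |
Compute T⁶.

[[−1, 1], [−2, 2]]

T² = T (a projection; rank 1, trace 1), so T⁶ = T.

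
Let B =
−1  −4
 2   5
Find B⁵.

tr B = 4 and det B = 3, so the characteristic polynomial is λ² − (4)λ + (3) with roots 3 and 1.
Eigenvectors give P = [[−1, −2], [1, 1]] with P⁻¹ = [[1, 2], [−1, −1]], and B = P·diag(3, 1)·P⁻¹.
Then B⁵ = P·diag(243, 1)·P⁻¹ = [[−243, −2], [243, 1]] · [[1, 2], [−1, −1]] = [[−241, −484], [242, 485]].

[[−241, −484], [242, 485]]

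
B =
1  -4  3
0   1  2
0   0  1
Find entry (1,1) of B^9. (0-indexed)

B = I + N where N = [[0, -4, 3], [0, 0, 2], [0, 0, 0]] is strictly upper-triangular, so N^3 = 0.
(I + N)^9 = I + 9·N + 36·N^2 = [[1, -36, -261], [0, 1, 18], [0, 0, 1]].

1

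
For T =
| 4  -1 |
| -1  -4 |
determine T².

[[17, 0], [0, 17]]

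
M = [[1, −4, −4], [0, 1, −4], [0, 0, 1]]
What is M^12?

M = I + N where N = [[0, −4, −4], [0, 0, −4], [0, 0, 0]] is strictly upper-triangular, so N^3 = 0.
(I + N)^12 = I + 12·N + 66·N^2 = [[1, −48, 1008], [0, 1, −48], [0, 0, 1]].

[[1, −48, 1008], [0, 1, −48], [0, 0, 1]]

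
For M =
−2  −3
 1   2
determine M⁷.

[[−2, −3], [1, 2]]

M² = I (check: tr M = 0 and det M = −1), so M⁷ = M since 7 is odd.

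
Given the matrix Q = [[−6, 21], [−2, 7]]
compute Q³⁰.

[[−6, 21], [−2, 7]]

Q² = Q (a projection; rank 1, trace 1), so Q³⁰ = Q.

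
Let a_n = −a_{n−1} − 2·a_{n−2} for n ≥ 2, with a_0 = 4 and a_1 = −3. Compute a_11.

With companion matrix B = [[−1, −2], [1, 0]], [a_n, a_{n−1}]ᵀ = B·[a_{n−1}, a_{n−2}]ᵀ, so [a_11, a_10]ᵀ = B¹⁰·[a_1, a_0]ᵀ.
B¹⁰ = [[23, −22], [11, 34]], giving [a_11, a_10]ᵀ = [[−157], [103]].

−157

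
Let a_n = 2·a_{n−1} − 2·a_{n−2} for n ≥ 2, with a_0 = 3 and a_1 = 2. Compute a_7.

With companion matrix M = [[2, −2], [1, 0]], [a_n, a_{n−1}]ᵀ = M·[a_{n−1}, a_{n−2}]ᵀ, so [a_7, a_6]ᵀ = M^6·[a_1, a_0]ᵀ.
M^6 = [[−8, 16], [−8, 8]], giving [a_7, a_6]ᵀ = [[32], [8]].

32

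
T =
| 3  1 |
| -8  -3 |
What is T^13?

T² = I (check: tr T = 0 and det T = -1), so T^13 = T since 13 is odd.

[[3, 1], [-8, -3]]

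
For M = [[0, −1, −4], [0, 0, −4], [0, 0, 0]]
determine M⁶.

[[0, 0, 0], [0, 0, 0], [0, 0, 0]]

M is strictly triangular, hence nilpotent: M³ = 0, so M⁶ = 0.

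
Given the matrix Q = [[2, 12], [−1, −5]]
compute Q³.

[[20, 84], [−7, −29]]

tr Q = −3 and det Q = 2, so the characteristic polynomial is λ² − (−3)λ + (2) with roots −2 and −1.
Eigenvectors give P = [[−3, 4], [1, −1]] with P⁻¹ = [[1, 4], [1, 3]], and Q = P·diag(−2, −1)·P⁻¹.
Then Q³ = P·diag(−8, −1)·P⁻¹ = [[24, −4], [−8, 1]] · [[1, 4], [1, 3]] = [[20, 84], [−7, −29]].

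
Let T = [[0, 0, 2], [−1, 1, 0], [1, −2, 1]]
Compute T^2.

[[2, −4, 2], [−1, 1, −2], [3, −4, 3]]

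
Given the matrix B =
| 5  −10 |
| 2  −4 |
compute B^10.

[[5, −10], [2, −4]]

B² = B (a projection; rank 1, trace 1), so B^10 = B.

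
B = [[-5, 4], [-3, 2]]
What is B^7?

[[-509, 508], [-381, 380]]

tr B = -3 and det B = 2, so the characteristic polynomial is λ² − (-3)λ + (2) with roots -1 and -2.
Eigenvectors give P = [[1, 4], [1, 3]] with P⁻¹ = [[-3, 4], [1, -1]], and B = P·diag(-1, -2)·P⁻¹.
Then B^7 = P·diag(-1, -128)·P⁻¹ = [[-1, -512], [-1, -384]] · [[-3, 4], [1, -1]] = [[-509, 508], [-381, 380]].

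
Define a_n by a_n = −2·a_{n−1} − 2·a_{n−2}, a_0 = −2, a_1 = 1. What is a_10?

32

With companion matrix Q = [[−2, −2], [1, 0]], [a_n, a_{n−1}]ᵀ = Q·[a_{n−1}, a_{n−2}]ᵀ, so [a_10, a_9]ᵀ = Q⁹·[a_1, a_0]ᵀ.
Q⁹ = [[−32, −32], [16, 0]], giving [a_10, a_9]ᵀ = [[32], [16]].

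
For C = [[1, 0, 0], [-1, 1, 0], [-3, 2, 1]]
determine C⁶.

[[1, 0, 0], [-6, 1, 0], [-48, 12, 1]]

C = I + N where N = [[0, 0, 0], [-1, 0, 0], [-3, 2, 0]] is strictly lower-triangular, so N³ = 0.
(I + N)⁶ = I + 6·N + 15·N² = [[1, 0, 0], [-6, 1, 0], [-48, 12, 1]].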